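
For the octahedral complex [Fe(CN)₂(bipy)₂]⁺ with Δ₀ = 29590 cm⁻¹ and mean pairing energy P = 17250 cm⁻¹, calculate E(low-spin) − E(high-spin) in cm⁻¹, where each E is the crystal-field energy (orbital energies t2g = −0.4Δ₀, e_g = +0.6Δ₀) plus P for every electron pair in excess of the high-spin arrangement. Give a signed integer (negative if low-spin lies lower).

-24680

Ligand charges: 2×(-1) from CN⁻ and 2×(+0) from bipy sum to -2; with overall charge +1, Fe is +3.
Fe³⁺: group 8, so d-count = 8 − 3 = 5.
In the high-spin limit (t2g^3 e_g^2) the orbital term is 0.0Δ₀ = 0 cm⁻¹, with no excess pairing.
For low-spin the configuration is t2g^5 e_g^0: orbital energy -2.0 × 29590 = -59180 cm⁻¹, and 2 additional pairs relative to high-spin add 34500 cm⁻¹, giving -24680 cm⁻¹.
The difference is -24680 − (0) = -24680 cm⁻¹, so low-spin lies lower.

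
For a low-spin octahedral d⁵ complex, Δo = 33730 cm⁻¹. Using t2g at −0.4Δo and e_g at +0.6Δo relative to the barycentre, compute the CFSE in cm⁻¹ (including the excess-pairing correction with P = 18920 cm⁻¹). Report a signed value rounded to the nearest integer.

-29620

The d⁵ electrons fill as t2g^5 e_g^0.
The orbital stabilization is -2.0Δo = -2.0 × 33730 = -67460 cm⁻¹.
Relative to high-spin t2g^3 e_g^2 (0 paired), the low-spin configuration has 2 additional pairs, contributing +2 × 18920 = +37840 cm⁻¹.
Net CFSE = -67460 + 37840 = -29620 cm⁻¹.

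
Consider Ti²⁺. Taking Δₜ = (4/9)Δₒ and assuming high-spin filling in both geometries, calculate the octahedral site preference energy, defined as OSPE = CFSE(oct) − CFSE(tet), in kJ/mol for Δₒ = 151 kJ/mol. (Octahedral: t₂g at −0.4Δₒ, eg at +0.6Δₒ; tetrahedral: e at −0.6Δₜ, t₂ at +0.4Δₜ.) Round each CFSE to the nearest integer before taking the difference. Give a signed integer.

Group 4 minus oxidation state +2 gives a d² configuration for Ti²⁺.
Octahedral (high-spin): t₂g² eg⁰, CFSE = 2(−0.4) + 0(+0.6) = -0.8Δₒ = -0.8 × 151 = -121 kJ/mol.
Tetrahedral e² t₂⁰ gives -1.2Δₜ = -1.2 × (4/9) × 151 = -81 kJ/mol.
OSPE = -121 − (-81) = -40 kJ/mol.

-40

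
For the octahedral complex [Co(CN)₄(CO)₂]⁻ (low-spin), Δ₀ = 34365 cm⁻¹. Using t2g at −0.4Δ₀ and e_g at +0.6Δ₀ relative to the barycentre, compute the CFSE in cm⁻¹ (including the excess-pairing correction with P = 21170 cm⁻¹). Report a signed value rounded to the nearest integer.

-40136

Ligand charges: 4×(-1) from CN⁻ and 2×(+0) from CO sum to -4; with overall charge -1, Co is +3.
Co sits in group 9; removing 3 electrons leaves Co³⁺ with 9 − 3 = 6 d electrons.
Configuration: t2g^6 e_g^0.
CFSE(orbital) = 6×(-0.4Δ₀) + 0×(0.6Δ₀) = -2.4Δ₀; with Δ₀ = 34365 cm⁻¹ that is -82476 cm⁻¹.
Pairing penalty: 3 pairs vs 1 in the high-spin reference → 2 extra × P = 42340 cm⁻¹.
Overall CFSE = -82476 + 42340 = -40136 cm⁻¹.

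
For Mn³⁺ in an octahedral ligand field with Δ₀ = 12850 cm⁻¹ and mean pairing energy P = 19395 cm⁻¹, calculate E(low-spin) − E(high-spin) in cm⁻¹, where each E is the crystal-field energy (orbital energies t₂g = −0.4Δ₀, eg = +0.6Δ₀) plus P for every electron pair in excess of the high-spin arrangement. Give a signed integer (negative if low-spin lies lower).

6545

Group 7 minus oxidation state +3 gives a d⁴ configuration for Mn³⁺.
High-spin: t₂g³ eg¹, CFSE = -0.6Δ₀ = -7710 cm⁻¹.
For low-spin the configuration is t₂g⁴ eg⁰: orbital energy -1.6 × 12850 = -20560 cm⁻¹, and 1 additional pair relative to high-spin adds 19395 cm⁻¹, giving -1165 cm⁻¹.
Thus E(LS) − E(HS) = 6545 cm⁻¹.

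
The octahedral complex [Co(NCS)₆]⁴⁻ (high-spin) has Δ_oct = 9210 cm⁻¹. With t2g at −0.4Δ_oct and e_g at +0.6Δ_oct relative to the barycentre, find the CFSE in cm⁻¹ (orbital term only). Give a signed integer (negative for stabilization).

Each NCS⁻ contributes -1; 6 × (-1) = -6. With overall charge -4, Co is in the +2 oxidation state.
Group 9 minus oxidation state +2 gives a d⁷ configuration for Co²⁺.
Configuration: t2g^5 e_g^2.
The orbital stabilization is -0.8Δ_oct = -0.8 × 9210 = -7368 cm⁻¹.

-7368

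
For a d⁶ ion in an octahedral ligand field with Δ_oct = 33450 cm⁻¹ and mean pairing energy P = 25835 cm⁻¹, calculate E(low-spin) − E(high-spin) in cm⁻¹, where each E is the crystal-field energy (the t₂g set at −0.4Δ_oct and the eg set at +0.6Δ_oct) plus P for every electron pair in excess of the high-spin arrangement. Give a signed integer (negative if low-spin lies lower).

-15230

High-spin: t₂g⁴ eg², CFSE = -0.4Δ_oct = -13380 cm⁻¹.
Low-spin: t₂g⁶ eg⁰, orbital CFSE = -2.4Δ_oct = -80280 cm⁻¹; plus 2 excess pairs × P = +51670 cm⁻¹; total -28610 cm⁻¹.
The difference is -28610 − (-13380) = -15230 cm⁻¹, so low-spin lies lower.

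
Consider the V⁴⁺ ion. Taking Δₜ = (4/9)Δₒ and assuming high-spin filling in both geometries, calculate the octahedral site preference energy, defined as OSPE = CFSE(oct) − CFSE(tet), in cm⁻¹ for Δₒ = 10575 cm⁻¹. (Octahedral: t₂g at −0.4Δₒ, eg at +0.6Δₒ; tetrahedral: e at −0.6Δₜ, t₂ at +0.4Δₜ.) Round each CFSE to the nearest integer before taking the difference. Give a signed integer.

V⁴⁺: group 5, so d-count = 5 − 4 = 1.
In an octahedral site d¹ (HS) is t2g^1 e_g^0, giving CFSE(oct) = -0.4Δₒ = -4230 cm⁻¹.
In a tetrahedral site the filling is e^1 t2^0: CFSE(tet) = -0.6Δₜ = -0.6 × (4/9)(10575) = -2820 cm⁻¹.
Subtracting, OSPE = -4230 − (-2820) = -1410 cm⁻¹.

-1410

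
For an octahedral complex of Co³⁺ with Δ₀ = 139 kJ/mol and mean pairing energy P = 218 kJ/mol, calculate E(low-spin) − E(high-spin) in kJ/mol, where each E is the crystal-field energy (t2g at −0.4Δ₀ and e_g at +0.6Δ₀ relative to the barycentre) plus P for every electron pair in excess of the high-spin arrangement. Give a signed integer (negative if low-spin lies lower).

158

Co is in group 9, so Co³⁺ is d⁶ (9 − 3 = 6).
In the high-spin limit (t2g^4 e_g^2) the orbital term is -0.4Δ₀ = -56 kJ/mol, with no excess pairing.
Low-spin: t2g^6 e_g^0, orbital CFSE = -2.4Δ₀ = -334 kJ/mol; plus 2 excess pairs × P = +436 kJ/mol; total 102 kJ/mol.
Thus E(LS) − E(HS) = 158 kJ/mol.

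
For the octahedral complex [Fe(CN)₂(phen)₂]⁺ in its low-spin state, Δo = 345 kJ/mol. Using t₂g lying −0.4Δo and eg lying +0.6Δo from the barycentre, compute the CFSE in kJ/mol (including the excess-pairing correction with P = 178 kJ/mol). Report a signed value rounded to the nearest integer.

-334

Ligand charges: 2×(-1) from CN⁻ and 2×(+0) from phen sum to -2; with overall charge +1, Fe is +3.
Fe sits in group 8; removing 3 electrons leaves Fe³⁺ with 8 − 3 = 5 d electrons.
Configuration: t₂g⁵ eg⁰.
Orbital CFSE = 5(-0.4) + 0(0.6) = -2.0Δo = -2.0 × 345 = -690 kJ/mol.
High-spin d⁵ would be t₂g³ eg² with 0 pairs; low-spin has 2, so 2 excess pairs cost +2P = +356 kJ/mol.
Combining: -690 + 356 = -334 kJ/mol.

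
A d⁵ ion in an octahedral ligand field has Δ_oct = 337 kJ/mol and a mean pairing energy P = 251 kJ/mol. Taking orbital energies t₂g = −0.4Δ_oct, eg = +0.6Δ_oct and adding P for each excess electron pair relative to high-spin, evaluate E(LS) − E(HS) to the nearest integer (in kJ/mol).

-172

High-spin d⁵ fills as t₂g³ eg² with CFSE 3(−0.4) + 2(+0.6) = 0.0Δ_oct = 0 kJ/mol.
Low-spin t₂g⁵ eg⁰ gives -2.0Δ_oct = -674 kJ/mol, but forming 2 extra pairs costs 2P = 502 kJ/mol, so E(LS) = -674 + 502 = -172 kJ/mol.
E(LS) − E(HS) = -172 − (0) = -172 kJ/mol.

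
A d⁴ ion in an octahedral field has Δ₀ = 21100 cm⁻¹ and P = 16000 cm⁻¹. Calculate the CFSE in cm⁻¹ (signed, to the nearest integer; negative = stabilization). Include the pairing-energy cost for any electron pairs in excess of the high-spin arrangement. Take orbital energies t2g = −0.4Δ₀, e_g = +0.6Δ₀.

-17760

Here Δ₀ > P (21100 > 16000), so the low-spin state is favoured.
Filling d⁴ accordingly: t2g^4 e_g^0.
Orbital CFSE = -1.6Δ₀ = -1.6 × 21100 = -33760 cm⁻¹.
Excess pairs vs high-spin: 1 − 0 = 1; pairing cost = +16000 cm⁻¹.
Net CFSE = -33760 + 16000 = -17760 cm⁻¹.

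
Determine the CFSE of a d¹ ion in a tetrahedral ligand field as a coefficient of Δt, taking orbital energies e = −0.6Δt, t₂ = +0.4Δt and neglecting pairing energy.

-0.6 Δt

Tetrahedral fields are weak (Δₜ ≈ 4/9 Δₒ), so electrons fill high-spin.
Configuration: e¹ t₂⁰.
CFSE = 1(-0.6Δt) + 0(0.4Δt) = -0.6Δt + 0.0Δt = -0.6Δt.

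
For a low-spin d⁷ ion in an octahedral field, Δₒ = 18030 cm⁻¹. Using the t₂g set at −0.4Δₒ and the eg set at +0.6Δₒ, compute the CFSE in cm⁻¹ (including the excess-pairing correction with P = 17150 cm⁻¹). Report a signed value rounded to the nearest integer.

Configuration: t₂g⁶ eg¹.
The orbital stabilization is -1.8Δₒ = -1.8 × 18030 = -32454 cm⁻¹.
Relative to high-spin t₂g⁵ eg² (2 paired), the low-spin configuration has 1 additional pair, contributing +1 × 17150 = +17150 cm⁻¹.
Combining: -32454 + 17150 = -15304 cm⁻¹.

-15304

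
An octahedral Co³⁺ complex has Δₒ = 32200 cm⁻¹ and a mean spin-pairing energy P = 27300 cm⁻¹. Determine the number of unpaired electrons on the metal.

Co is in group 9, so Co³⁺ is d⁶ (9 − 3 = 6).
With Δₒ > P the complex is low-spin.
Configuration: t2g^6 e_g^0.
Unpaired electrons: 0.

0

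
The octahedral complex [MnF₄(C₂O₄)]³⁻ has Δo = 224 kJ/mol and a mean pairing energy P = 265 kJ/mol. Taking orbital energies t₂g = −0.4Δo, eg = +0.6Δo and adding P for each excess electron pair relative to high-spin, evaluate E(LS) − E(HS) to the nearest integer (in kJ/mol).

41

Ligand charges: 4×(-1) from F⁻ and 1×(-2) from C₂O₄²⁻ sum to -6; with overall charge -3, Mn is +3.
Mn sits in group 7; removing 3 electrons leaves Mn³⁺ with 7 − 3 = 4 d electrons.
High-spin d⁴ fills as t₂g³ eg¹ with CFSE 3(−0.4) + 1(+0.6) = -0.6Δo = -134 kJ/mol.
Low-spin t₂g⁴ eg⁰ gives -1.6Δo = -358 kJ/mol, but forming 1 extra pair costs 1P = 265 kJ/mol, so E(LS) = -358 + 265 = -93 kJ/mol.
The difference is -93 − (-134) = 41 kJ/mol, so high-spin lies lower.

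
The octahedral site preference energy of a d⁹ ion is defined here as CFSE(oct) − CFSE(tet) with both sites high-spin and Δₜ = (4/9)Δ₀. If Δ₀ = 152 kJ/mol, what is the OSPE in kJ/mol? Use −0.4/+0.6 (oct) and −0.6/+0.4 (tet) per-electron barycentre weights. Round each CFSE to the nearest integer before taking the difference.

Octahedral (high-spin): t₂g⁶ eg³, CFSE = 6(−0.4) + 3(+0.6) = -0.6Δ₀ = -0.6 × 152 = -91 kJ/mol.
Tetrahedral e⁴ t₂⁵ gives -0.4Δₜ = -0.4 × (4/9) × 152 = -27 kJ/mol.
OSPE = CFSE(oct) − CFSE(tet) = -91 − (-27) = -64 kJ/mol.

-64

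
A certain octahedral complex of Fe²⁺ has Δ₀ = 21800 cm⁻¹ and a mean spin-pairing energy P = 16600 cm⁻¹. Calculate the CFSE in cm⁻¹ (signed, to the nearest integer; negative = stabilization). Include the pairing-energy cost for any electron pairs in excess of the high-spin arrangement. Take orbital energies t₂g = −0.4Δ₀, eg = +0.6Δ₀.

Fe is in group 8, so Fe²⁺ is d⁶ (8 − 2 = 6).
Here Δ₀ > P (21800 > 16600), so the low-spin state is favoured.
That gives t₂g⁶ eg⁰.
Orbital CFSE = -2.4Δ₀ = -2.4 × 21800 = -52320 cm⁻¹.
Excess pairs vs high-spin: 3 − 1 = 2; pairing cost = +33200 cm⁻¹.
Net CFSE = -52320 + 33200 = -19120 cm⁻¹.

-19120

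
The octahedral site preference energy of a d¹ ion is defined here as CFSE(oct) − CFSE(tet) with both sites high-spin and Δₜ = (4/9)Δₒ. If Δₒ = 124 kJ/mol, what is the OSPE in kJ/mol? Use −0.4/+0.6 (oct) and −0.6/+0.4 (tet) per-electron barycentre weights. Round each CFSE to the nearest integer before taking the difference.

In an octahedral site d¹ (HS) is t₂g¹ eg⁰, giving CFSE(oct) = -0.4Δₒ = -50 kJ/mol.
In a tetrahedral site the filling is e¹ t₂⁰: CFSE(tet) = -0.6Δₜ = -0.6 × (4/9)(124) = -33 kJ/mol.
OSPE = -50 − (-33) = -17 kJ/mol.

-17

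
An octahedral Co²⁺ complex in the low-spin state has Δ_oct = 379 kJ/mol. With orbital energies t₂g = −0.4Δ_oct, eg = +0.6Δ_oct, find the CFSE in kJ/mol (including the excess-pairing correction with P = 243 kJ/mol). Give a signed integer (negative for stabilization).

-439

Co is in group 9, so Co²⁺ is d⁷ (9 − 2 = 7).
The d⁷ electrons fill as t₂g⁶ eg¹.
CFSE(orbital) = 6×(-0.4Δ_oct) + 1×(0.6Δ_oct) = -1.8Δ_oct; with Δ_oct = 379 kJ/mol that is -682 kJ/mol.
Pairing penalty: 3 pairs vs 2 in the high-spin reference → 1 extra × P = 243 kJ/mol.
Overall CFSE = -682 + 243 = -439 kJ/mol.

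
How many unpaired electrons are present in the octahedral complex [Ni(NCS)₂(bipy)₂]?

2

Ligand charges: 2×(-1) from NCS⁻ and 2×(+0) from bipy sum to -2; with overall charge +0, Ni is +2.
Ni sits in group 10; removing 2 electrons leaves Ni²⁺ with 10 − 2 = 8 d electrons.
Configuration: t₂g⁶ eg², giving 2 unpaired electrons.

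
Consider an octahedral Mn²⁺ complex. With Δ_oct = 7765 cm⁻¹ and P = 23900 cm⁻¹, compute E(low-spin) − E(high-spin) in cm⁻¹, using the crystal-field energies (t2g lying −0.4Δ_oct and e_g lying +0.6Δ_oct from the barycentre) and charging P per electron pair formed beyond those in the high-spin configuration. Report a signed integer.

32270

Mn sits in group 7; removing 2 electrons leaves Mn²⁺ with 7 − 2 = 5 d electrons.
High-spin d⁵ fills as t2g^3 e_g^2 with CFSE 3(−0.4) + 2(+0.6) = 0.0Δ_oct = 0 cm⁻¹.
Low-spin: t2g^5 e_g^0, orbital CFSE = -2.0Δ_oct = -15530 cm⁻¹; plus 2 excess pairs × P = +47800 cm⁻¹; total 32270 cm⁻¹.
Thus E(LS) − E(HS) = 32270 cm⁻¹.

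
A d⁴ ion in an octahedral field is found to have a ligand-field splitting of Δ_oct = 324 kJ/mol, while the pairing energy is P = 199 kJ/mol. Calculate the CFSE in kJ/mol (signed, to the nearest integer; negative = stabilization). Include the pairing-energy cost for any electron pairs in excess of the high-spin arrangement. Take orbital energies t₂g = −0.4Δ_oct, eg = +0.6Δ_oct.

Here Δ_oct > P (324 > 199), so the low-spin state is favoured.
Filling d⁴ accordingly: t₂g⁴ eg⁰.
Orbital CFSE = -1.6Δ_oct = -1.6 × 324 = -518 kJ/mol.
Excess pairs vs high-spin: 1 − 0 = 1; pairing cost = +199 kJ/mol.
Net CFSE = -518 + 199 = -319 kJ/mol.

-319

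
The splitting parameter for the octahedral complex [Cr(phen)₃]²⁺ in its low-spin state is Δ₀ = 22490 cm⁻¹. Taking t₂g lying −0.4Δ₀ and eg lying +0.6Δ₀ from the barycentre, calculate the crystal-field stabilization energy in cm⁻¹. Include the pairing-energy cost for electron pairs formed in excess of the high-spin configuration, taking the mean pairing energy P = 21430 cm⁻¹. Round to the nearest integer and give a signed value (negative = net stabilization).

phen is neutral, so the +2 overall charge sits on Cr: oxidation state +2.
Cr sits in group 6; removing 2 electrons leaves Cr²⁺ with 6 − 2 = 4 d electrons.
Configuration: t₂g⁴ eg⁰.
CFSE(orbital) = 4×(-0.4Δ₀) + 0×(0.6Δ₀) = -1.6Δ₀; with Δ₀ = 22490 cm⁻¹ that is -35984 cm⁻¹.
High-spin d⁴ would be t₂g³ eg¹ with 0 pairs; low-spin has 1, so 1 excess pair costs +1P = +21430 cm⁻¹.
Net CFSE = -35984 + 21430 = -14554 cm⁻¹.

-14554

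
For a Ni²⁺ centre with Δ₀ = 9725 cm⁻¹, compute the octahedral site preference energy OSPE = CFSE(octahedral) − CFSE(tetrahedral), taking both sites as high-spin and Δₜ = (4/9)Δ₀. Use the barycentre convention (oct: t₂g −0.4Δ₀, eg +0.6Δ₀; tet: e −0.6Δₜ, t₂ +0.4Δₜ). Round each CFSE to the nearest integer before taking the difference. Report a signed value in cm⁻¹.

Ni²⁺: group 10, so d-count = 10 − 2 = 8.
In an octahedral site d⁸ (HS) is t₂g⁶ eg², giving CFSE(oct) = -1.2Δ₀ = -11670 cm⁻¹.
Tetrahedral e⁴ t₂⁴ gives -0.8Δₜ = -0.8 × (4/9) × 9725 = -3458 cm⁻¹.
OSPE = CFSE(oct) − CFSE(tet) = -11670 − (-3458) = -8212 cm⁻¹.

-8212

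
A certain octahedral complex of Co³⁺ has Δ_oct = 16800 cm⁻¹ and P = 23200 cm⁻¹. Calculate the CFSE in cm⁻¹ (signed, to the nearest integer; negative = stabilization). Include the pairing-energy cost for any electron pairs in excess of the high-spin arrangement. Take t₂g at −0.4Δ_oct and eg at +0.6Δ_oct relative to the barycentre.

-6720

Co sits in group 9; removing 3 electrons leaves Co³⁺ with 9 − 3 = 6 d electrons.
With Δ_oct < P the complex is high-spin.
Configuration: t₂g⁴ eg².
Orbital CFSE = -0.4Δ_oct = -0.4 × 16800 = -6720 cm⁻¹.
High-spin has no excess pairs, so no pairing correction applies.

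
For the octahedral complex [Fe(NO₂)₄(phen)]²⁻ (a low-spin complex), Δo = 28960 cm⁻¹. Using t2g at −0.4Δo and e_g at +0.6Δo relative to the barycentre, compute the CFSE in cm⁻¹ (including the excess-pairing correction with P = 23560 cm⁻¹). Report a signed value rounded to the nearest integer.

-22384

Ligand charges: 4×(-1) from NO₂⁻ and 1×(+0) from phen sum to -4; with overall charge -2, Fe is +2.
Group 8 minus oxidation state +2 gives a d⁶ configuration for Fe²⁺.
Electron filling gives t2g^6 e_g^0.
CFSE(orbital) = 6×(-0.4Δo) + 0×(0.6Δo) = -2.4Δo; with Δo = 28960 cm⁻¹ that is -69504 cm⁻¹.
Pairing penalty: 3 pairs vs 1 in the high-spin reference → 2 extra × P = 47120 cm⁻¹.
Net CFSE = -69504 + 47120 = -22384 cm⁻¹.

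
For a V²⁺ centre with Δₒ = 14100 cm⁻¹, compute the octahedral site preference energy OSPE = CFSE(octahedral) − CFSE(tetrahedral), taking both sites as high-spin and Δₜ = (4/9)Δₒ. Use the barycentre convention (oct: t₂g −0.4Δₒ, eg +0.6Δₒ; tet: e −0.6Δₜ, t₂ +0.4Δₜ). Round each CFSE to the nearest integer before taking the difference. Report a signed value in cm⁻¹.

Group 5 minus oxidation state +2 gives a d³ configuration for V²⁺.
In an octahedral site d³ (HS) is t2g^3 e_g^0, giving CFSE(oct) = -1.2Δₒ = -16920 cm⁻¹.
Tetrahedral: e^2 t2^1, CFSE = 2(−0.6) + 1(+0.4) = -0.8Δₜ = -0.8 × (4/9) × 14100 = -5013 cm⁻¹.
OSPE = -16920 − (-5013) = -11907 cm⁻¹.

-11907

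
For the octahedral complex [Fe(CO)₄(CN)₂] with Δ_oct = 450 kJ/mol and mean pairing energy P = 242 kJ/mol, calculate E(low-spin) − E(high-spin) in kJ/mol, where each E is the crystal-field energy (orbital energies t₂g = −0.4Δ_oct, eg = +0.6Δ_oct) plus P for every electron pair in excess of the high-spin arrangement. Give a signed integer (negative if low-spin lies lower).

Ligand charges: 4×(+0) from CO and 2×(-1) from CN⁻ sum to -2; with overall charge +0, Fe is +2.
Fe²⁺: group 8, so d-count = 8 − 2 = 6.
In the high-spin limit (t₂g⁴ eg²) the orbital term is -0.4Δ_oct = -180 kJ/mol, with no excess pairing.
For low-spin the configuration is t₂g⁶ eg⁰: orbital energy -2.4 × 450 = -1080 kJ/mol, and 2 additional pairs relative to high-spin add 484 kJ/mol, giving -596 kJ/mol.
E(LS) − E(HS) = -596 − (-180) = -416 kJ/mol.

-416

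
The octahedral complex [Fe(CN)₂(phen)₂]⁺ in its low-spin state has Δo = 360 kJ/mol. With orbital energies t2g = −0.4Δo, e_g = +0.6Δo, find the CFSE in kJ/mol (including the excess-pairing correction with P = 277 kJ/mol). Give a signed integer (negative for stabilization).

-166

Ligand charges: 2×(-1) from CN⁻ and 2×(+0) from phen sum to -2; with overall charge +1, Fe is +3.
Group 8 minus oxidation state +3 gives a d⁵ configuration for Fe³⁺.
Electron filling gives t2g^5 e_g^0.
CFSE(orbital) = 5×(-0.4Δo) + 0×(0.6Δo) = -2.0Δo; with Δo = 360 kJ/mol that is -720 kJ/mol.
Relative to high-spin t2g^3 e_g^2 (0 paired), the low-spin configuration has 2 additional pairs, contributing +2 × 277 = +554 kJ/mol.
Net CFSE = -720 + 554 = -166 kJ/mol.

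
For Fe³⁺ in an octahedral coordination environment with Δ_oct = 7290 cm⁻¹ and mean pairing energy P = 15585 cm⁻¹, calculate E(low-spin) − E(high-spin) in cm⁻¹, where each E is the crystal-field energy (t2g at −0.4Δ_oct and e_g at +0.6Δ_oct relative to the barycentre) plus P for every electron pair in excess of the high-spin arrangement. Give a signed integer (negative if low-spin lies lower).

16590

Fe is in group 8, so Fe³⁺ is d⁵ (8 − 3 = 5).
In the high-spin limit (t2g^3 e_g^2) the orbital term is 0.0Δ_oct = 0 cm⁻¹, with no excess pairing.
Low-spin t2g^5 e_g^0 gives -2.0Δ_oct = -14580 cm⁻¹, but forming 2 extra pairs costs 2P = 31170 cm⁻¹, so E(LS) = -14580 + 31170 = 16590 cm⁻¹.
Thus E(LS) − E(HS) = 16590 cm⁻¹.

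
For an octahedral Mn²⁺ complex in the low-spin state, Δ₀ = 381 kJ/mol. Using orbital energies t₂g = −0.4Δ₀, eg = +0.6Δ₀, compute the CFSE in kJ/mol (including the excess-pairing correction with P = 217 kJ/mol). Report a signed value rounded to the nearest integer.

Mn²⁺: group 7, so d-count = 7 − 2 = 5.
The d⁵ electrons fill as t₂g⁵ eg⁰.
Orbital CFSE = 5(-0.4) + 0(0.6) = -2.0Δ₀ = -2.0 × 381 = -762 kJ/mol.
High-spin d⁵ would be t₂g³ eg² with 0 pairs; low-spin has 2, so 2 excess pairs cost +2P = +434 kJ/mol.
Combining: -762 + 434 = -328 kJ/mol.

-328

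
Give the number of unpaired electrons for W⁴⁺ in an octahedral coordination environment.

W⁴⁺: group 6, so d-count = 6 − 4 = 2.
Configuration: t₂g² eg⁰, giving 2 unpaired electrons.

2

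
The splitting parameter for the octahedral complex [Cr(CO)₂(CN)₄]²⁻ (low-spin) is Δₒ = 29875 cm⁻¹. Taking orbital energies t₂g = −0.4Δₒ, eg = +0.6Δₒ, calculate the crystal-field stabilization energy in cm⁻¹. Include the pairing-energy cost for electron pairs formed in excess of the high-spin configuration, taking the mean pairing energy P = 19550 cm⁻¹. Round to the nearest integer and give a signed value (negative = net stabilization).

Ligand charges: 2×(+0) from CO and 4×(-1) from CN⁻ sum to -4; with overall charge -2, Cr is +2.
Cr is in group 6, so Cr²⁺ is d⁴ (6 − 2 = 4).
Electron filling gives t₂g⁴ eg⁰.
The orbital stabilization is -1.6Δₒ = -1.6 × 29875 = -47800 cm⁻¹.
Pairing penalty: 1 pair vs 0 in the high-spin reference → 1 extra × P = 19550 cm⁻¹.
Net CFSE = -47800 + 19550 = -28250 cm⁻¹.

-28250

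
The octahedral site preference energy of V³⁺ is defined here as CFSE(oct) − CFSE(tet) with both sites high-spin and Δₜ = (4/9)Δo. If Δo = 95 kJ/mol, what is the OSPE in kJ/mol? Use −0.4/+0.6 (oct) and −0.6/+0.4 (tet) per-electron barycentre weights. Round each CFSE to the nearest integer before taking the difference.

V is in group 5, so V³⁺ is d² (5 − 3 = 2).
In an octahedral site d² (HS) is t2g^2 e_g^0, giving CFSE(oct) = -0.8Δo = -76 kJ/mol.
Tetrahedral: e^2 t2^0, CFSE = 2(−0.6) + 0(+0.4) = -1.2Δₜ = -1.2 × (4/9) × 95 = -51 kJ/mol.
OSPE = -76 − (-51) = -25 kJ/mol.

-25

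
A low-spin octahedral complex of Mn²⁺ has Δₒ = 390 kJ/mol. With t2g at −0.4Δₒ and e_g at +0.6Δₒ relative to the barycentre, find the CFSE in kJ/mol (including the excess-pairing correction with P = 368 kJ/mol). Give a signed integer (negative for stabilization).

Group 7 minus oxidation state +2 gives a d⁵ configuration for Mn²⁺.
Electron filling gives t2g^5 e_g^0.
CFSE(orbital) = 5×(-0.4Δₒ) + 0×(0.6Δₒ) = -2.0Δₒ; with Δₒ = 390 kJ/mol that is -780 kJ/mol.
Pairing penalty: 2 pairs vs 0 in the high-spin reference → 2 extra × P = 736 kJ/mol.
Net CFSE = -780 + 736 = -44 kJ/mol.

-44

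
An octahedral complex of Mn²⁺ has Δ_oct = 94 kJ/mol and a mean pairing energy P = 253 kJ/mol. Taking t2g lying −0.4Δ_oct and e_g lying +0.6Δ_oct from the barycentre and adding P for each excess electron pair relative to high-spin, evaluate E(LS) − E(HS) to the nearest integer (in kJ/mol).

318

Mn²⁺: group 7, so d-count = 7 − 2 = 5.
High-spin d⁵ fills as t2g^3 e_g^2 with CFSE 3(−0.4) + 2(+0.6) = 0.0Δ_oct = 0 kJ/mol.
Low-spin t2g^5 e_g^0 gives -2.0Δ_oct = -188 kJ/mol, but forming 2 extra pairs costs 2P = 506 kJ/mol, so E(LS) = -188 + 506 = 318 kJ/mol.
E(LS) − E(HS) = 318 − (0) = 318 kJ/mol.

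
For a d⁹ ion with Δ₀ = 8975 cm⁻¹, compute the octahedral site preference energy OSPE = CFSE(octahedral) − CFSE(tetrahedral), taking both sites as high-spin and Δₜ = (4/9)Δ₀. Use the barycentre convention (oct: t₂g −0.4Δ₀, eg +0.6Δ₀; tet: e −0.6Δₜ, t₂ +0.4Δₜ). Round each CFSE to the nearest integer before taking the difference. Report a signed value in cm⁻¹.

Octahedral (high-spin): t2g^6 e_g^3, CFSE = 6(−0.4) + 3(+0.6) = -0.6Δ₀ = -0.6 × 8975 = -5385 cm⁻¹.
Tetrahedral e^4 t2^5 gives -0.4Δₜ = -0.4 × (4/9) × 8975 = -1596 cm⁻¹.
OSPE = CFSE(oct) − CFSE(tet) = -5385 − (-1596) = -3789 cm⁻¹.

-3789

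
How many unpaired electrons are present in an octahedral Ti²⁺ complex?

2

Ti is in group 4, so Ti²⁺ is d² (4 − 2 = 2).
For octahedral d² the high- and low-spin configurations coincide.
Configuration: t₂g² eg⁰, giving 2 unpaired electrons.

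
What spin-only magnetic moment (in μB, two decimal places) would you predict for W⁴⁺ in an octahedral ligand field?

2.83 μB

Group 6 minus oxidation state +4 gives a d² configuration for W⁴⁺.
For octahedral d² the high- and low-spin configurations coincide.
Configuration: t₂g² eg⁰ → 2 unpaired electrons.
μ(spin-only) = √[2(2+2)] = √8 ≈ 2.83 μB.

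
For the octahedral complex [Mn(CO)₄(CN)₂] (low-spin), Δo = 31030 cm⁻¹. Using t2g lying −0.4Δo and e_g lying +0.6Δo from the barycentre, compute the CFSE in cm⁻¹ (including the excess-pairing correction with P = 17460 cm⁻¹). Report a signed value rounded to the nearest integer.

Ligand charges: 4×(+0) from CO and 2×(-1) from CN⁻ sum to -2; with overall charge +0, Mn is +2.
Mn²⁺: group 7, so d-count = 7 − 2 = 5.
The d⁵ electrons fill as t2g^5 e_g^0.
The orbital stabilization is -2.0Δo = -2.0 × 31030 = -62060 cm⁻¹.
High-spin d⁵ would be t2g^3 e_g^2 with 0 pairs; low-spin has 2, so 2 excess pairs cost +2P = +34920 cm⁻¹.
Overall CFSE = -62060 + 34920 = -27140 cm⁻¹.

-27140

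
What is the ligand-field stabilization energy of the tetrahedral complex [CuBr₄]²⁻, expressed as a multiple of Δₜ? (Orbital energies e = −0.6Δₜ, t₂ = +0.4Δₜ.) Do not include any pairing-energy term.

Each Br⁻ contributes -1; 4 × (-1) = -4. With overall charge -2, Cu is in the +2 oxidation state.
Cu²⁺: group 11, so d-count = 11 − 2 = 9.
Tetrahedral splitting is small, so the complex is high-spin.
Configuration: e⁴ t₂⁵.
CFSE = 4(-0.6Δₜ) + 5(0.4Δₜ) = -2.4Δₜ + 2.0Δₜ = -0.4Δₜ.

-0.4 Δₜ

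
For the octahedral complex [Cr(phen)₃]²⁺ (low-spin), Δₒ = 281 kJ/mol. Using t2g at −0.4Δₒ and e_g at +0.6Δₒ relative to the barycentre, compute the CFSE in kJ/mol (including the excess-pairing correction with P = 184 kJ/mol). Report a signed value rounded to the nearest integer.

phen is neutral, so the +2 overall charge sits on Cr: oxidation state +2.
Cr²⁺: group 6, so d-count = 6 − 2 = 4.
Configuration: t2g^4 e_g^0.
CFSE(orbital) = 4×(-0.4Δₒ) + 0×(0.6Δₒ) = -1.6Δₒ; with Δₒ = 281 kJ/mol that is -450 kJ/mol.
Pairing penalty: 1 pair vs 0 in the high-spin reference → 1 extra × P = 184 kJ/mol.
Net CFSE = -450 + 184 = -266 kJ/mol.

-266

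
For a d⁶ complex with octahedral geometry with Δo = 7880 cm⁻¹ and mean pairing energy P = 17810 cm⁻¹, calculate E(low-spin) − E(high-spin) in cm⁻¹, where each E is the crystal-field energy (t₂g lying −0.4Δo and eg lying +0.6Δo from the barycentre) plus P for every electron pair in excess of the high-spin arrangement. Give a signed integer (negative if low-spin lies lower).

In the high-spin limit (t₂g⁴ eg²) the orbital term is -0.4Δo = -3152 cm⁻¹, with no excess pairing.
Low-spin t₂g⁶ eg⁰ gives -2.4Δo = -18912 cm⁻¹, but forming 2 extra pairs costs 2P = 35620 cm⁻¹, so E(LS) = -18912 + 35620 = 16708 cm⁻¹.
E(LS) − E(HS) = 16708 − (-3152) = 19860 cm⁻¹.

19860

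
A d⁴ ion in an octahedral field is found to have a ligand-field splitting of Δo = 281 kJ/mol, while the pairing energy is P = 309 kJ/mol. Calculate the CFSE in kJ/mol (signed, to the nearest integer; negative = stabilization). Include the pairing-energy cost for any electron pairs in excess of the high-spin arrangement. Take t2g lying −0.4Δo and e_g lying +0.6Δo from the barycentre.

Since Δo = 281 kJ/mol < P = 309 kJ/mol, the complex adopts the high-spin configuration.
Configuration: t2g^3 e_g^1.
Orbital CFSE = -0.6Δo = -0.6 × 281 = -169 kJ/mol.
High-spin has no excess pairs, so no pairing correction applies.

-169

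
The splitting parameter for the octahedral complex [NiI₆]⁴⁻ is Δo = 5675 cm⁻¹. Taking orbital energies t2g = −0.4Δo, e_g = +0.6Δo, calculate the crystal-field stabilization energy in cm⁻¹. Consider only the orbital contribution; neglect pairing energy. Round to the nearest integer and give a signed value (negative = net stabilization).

Each I⁻ contributes -1; 6 × (-1) = -6. With overall charge -4, Ni is in the +2 oxidation state.
Ni is in group 10, so Ni²⁺ is d⁸ (10 − 2 = 8).
Configuration: t2g^6 e_g^2.
The orbital stabilization is -1.2Δo = -1.2 × 5675 = -6810 cm⁻¹.

-6810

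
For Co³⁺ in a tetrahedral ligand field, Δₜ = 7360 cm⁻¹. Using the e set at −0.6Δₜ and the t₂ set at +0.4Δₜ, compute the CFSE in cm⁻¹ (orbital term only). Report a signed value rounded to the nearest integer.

Co sits in group 9; removing 3 electrons leaves Co³⁺ with 9 − 3 = 6 d electrons.
With tetrahedral geometry the complex is necessarily high-spin.
Configuration: e³ t₂³.
Orbital CFSE = 3(-0.6) + 3(0.4) = -0.6Δₜ = -0.6 × 7360 = -4416 cm⁻¹.

-4416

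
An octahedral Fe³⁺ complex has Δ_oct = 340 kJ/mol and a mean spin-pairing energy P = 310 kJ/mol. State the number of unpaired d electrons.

Fe sits in group 8; removing 3 electrons leaves Fe³⁺ with 8 − 3 = 5 d electrons.
Since Δ_oct = 340 kJ/mol > P = 310 kJ/mol, the complex adopts the low-spin configuration.
That gives t₂g⁵ eg⁰.
Unpaired electrons: 1.

1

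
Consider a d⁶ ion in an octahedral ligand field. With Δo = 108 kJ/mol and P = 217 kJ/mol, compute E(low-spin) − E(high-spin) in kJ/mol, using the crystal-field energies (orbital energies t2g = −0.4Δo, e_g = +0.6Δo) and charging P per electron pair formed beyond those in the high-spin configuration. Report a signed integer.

High-spin d⁶ fills as t2g^4 e_g^2 with CFSE 4(−0.4) + 2(+0.6) = -0.4Δo = -43 kJ/mol.
Low-spin t2g^6 e_g^0 gives -2.4Δo = -259 kJ/mol, but forming 2 extra pairs costs 2P = 434 kJ/mol, so E(LS) = -259 + 434 = 175 kJ/mol.
E(LS) − E(HS) = 175 − (-43) = 218 kJ/mol.

218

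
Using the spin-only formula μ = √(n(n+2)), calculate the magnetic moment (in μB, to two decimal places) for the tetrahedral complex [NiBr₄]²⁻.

Each Br⁻ contributes -1; 4 × (-1) = -4. With overall charge -2, Ni is in the +2 oxidation state.
Ni²⁺: group 10, so d-count = 10 − 2 = 8.
Tetrahedral splitting is small, so the complex is high-spin.
Configuration: e^4 t2^4 → 2 unpaired electrons.
μ(spin-only) = √[2(2+2)] = √8 ≈ 2.83 μB.

2.83 μB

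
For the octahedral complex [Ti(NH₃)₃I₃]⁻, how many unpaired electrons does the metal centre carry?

2

Ligand charges: 3×(+0) from NH₃ and 3×(-1) from I⁻ sum to -3; with overall charge -1, Ti is +2.
Ti is in group 4, so Ti²⁺ is d² (4 − 2 = 2).
Configuration: t₂g² eg⁰, giving 2 unpaired electrons.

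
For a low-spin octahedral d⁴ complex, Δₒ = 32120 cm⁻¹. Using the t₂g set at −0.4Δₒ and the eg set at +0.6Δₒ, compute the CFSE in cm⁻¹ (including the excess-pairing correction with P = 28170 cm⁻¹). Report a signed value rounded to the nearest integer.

Electron filling gives t₂g⁴ eg⁰.
Orbital CFSE = 4(-0.4) + 0(0.6) = -1.6Δₒ = -1.6 × 32120 = -51392 cm⁻¹.
Pairing penalty: 1 pair vs 0 in the high-spin reference → 1 extra × P = 28170 cm⁻¹.
Overall CFSE = -51392 + 28170 = -23222 cm⁻¹.

-23222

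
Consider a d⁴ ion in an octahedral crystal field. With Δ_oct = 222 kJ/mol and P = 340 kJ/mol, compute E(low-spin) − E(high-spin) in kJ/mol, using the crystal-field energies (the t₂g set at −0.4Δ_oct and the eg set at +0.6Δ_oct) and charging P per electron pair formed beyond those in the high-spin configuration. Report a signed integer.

High-spin: t₂g³ eg¹, CFSE = -0.6Δ_oct = -133 kJ/mol.
For low-spin the configuration is t₂g⁴ eg⁰: orbital energy -1.6 × 222 = -355 kJ/mol, and 1 additional pair relative to high-spin adds 340 kJ/mol, giving -15 kJ/mol.
E(LS) − E(HS) = -15 − (-133) = 118 kJ/mol.

118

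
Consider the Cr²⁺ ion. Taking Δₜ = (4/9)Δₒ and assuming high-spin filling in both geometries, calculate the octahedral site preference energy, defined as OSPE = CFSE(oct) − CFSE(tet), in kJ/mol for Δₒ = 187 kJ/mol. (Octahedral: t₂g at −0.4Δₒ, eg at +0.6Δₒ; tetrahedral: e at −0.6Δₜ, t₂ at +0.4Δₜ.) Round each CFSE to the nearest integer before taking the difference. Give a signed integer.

Cr²⁺: group 6, so d-count = 6 − 2 = 4.
In an octahedral site d⁴ (HS) is t2g^3 e_g^1, giving CFSE(oct) = -0.6Δₒ = -112 kJ/mol.
Tetrahedral: e^2 t2^2, CFSE = 2(−0.6) + 2(+0.4) = -0.4Δₜ = -0.4 × (4/9) × 187 = -33 kJ/mol.
OSPE = -112 − (-33) = -79 kJ/mol.

-79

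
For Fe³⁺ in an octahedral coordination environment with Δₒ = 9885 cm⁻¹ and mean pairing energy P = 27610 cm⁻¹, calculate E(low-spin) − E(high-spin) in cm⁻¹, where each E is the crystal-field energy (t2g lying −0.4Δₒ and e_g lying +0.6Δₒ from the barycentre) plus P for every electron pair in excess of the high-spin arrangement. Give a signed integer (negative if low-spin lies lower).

35450

Fe is in group 8, so Fe³⁺ is d⁵ (8 − 3 = 5).
In the high-spin limit (t2g^3 e_g^2) the orbital term is 0.0Δₒ = 0 cm⁻¹, with no excess pairing.
For low-spin the configuration is t2g^5 e_g^0: orbital energy -2.0 × 9885 = -19770 cm⁻¹, and 2 additional pairs relative to high-spin add 55220 cm⁻¹, giving 35450 cm⁻¹.
The difference is 35450 − (0) = 35450 cm⁻¹, so high-spin lies lower.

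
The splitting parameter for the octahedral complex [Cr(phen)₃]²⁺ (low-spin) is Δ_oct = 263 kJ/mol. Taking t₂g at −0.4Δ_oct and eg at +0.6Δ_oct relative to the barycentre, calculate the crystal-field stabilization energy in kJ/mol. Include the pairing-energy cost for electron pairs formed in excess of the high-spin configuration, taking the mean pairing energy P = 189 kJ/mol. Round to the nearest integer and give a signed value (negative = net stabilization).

phen is neutral, so the +2 overall charge sits on Cr: oxidation state +2.
Group 6 minus oxidation state +2 gives a d⁴ configuration for Cr²⁺.
Configuration: t₂g⁴ eg⁰.
The orbital stabilization is -1.6Δ_oct = -1.6 × 263 = -421 kJ/mol.
Pairing penalty: 1 pair vs 0 in the high-spin reference → 1 extra × P = 189 kJ/mol.
Net CFSE = -421 + 189 = -232 kJ/mol.

-232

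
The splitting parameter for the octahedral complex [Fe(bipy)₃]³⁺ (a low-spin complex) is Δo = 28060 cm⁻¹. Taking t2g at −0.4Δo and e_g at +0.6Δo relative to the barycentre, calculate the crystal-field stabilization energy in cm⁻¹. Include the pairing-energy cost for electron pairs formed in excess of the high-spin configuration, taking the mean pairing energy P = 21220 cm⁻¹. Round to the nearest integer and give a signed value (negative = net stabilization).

-13680

bipy is neutral, so the +3 overall charge sits on Fe: oxidation state +3.
Fe³⁺: group 8, so d-count = 8 − 3 = 5.
Configuration: t2g^5 e_g^0.
Orbital CFSE = 5(-0.4) + 0(0.6) = -2.0Δo = -2.0 × 28060 = -56120 cm⁻¹.
Pairing penalty: 2 pairs vs 0 in the high-spin reference → 2 extra × P = 42440 cm⁻¹.
Combining: -56120 + 42440 = -13680 cm⁻¹.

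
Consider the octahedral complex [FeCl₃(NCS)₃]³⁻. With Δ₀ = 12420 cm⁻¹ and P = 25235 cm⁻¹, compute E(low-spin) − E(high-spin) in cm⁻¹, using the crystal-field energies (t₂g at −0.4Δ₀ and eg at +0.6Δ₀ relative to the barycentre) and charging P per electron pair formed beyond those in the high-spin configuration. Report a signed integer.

Ligand charges: 3×(-1) from Cl⁻ and 3×(-1) from NCS⁻ sum to -6; with overall charge -3, Fe is +3.
Fe³⁺: group 8, so d-count = 8 − 3 = 5.
High-spin: t₂g³ eg², CFSE = 0.0Δ₀ = 0 cm⁻¹.
For low-spin the configuration is t₂g⁵ eg⁰: orbital energy -2.0 × 12420 = -24840 cm⁻¹, and 2 additional pairs relative to high-spin add 50470 cm⁻¹, giving 25630 cm⁻¹.
Thus E(LS) − E(HS) = 25630 cm⁻¹.

25630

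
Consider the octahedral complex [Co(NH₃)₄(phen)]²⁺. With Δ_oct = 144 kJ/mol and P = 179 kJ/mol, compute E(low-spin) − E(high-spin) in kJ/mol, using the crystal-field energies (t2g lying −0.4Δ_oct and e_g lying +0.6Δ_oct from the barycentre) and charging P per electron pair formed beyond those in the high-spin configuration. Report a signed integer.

Ligand charges: 4×(+0) from NH₃ and 1×(+0) from phen sum to +0; with overall charge +2, Co is +2.
Co²⁺: group 9, so d-count = 9 − 2 = 7.
In the high-spin limit (t2g^5 e_g^2) the orbital term is -0.8Δ_oct = -115 kJ/mol, with no excess pairing.
For low-spin the configuration is t2g^6 e_g^1: orbital energy -1.8 × 144 = -259 kJ/mol, and 1 additional pair relative to high-spin adds 179 kJ/mol, giving -80 kJ/mol.
Thus E(LS) − E(HS) = 35 kJ/mol.

35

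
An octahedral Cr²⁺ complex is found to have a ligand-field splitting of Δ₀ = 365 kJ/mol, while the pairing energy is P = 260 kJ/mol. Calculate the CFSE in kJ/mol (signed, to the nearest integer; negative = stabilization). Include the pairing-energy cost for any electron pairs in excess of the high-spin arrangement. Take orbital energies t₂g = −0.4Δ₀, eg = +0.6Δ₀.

-324

Group 6 minus oxidation state +2 gives a d⁴ configuration for Cr²⁺.
With Δ₀ > P the complex is low-spin.
That gives t₂g⁴ eg⁰.
Orbital CFSE = -1.6Δ₀ = -1.6 × 365 = -584 kJ/mol.
Excess pairs vs high-spin: 1 − 0 = 1; pairing cost = +260 kJ/mol.
Net CFSE = -584 + 260 = -324 kJ/mol.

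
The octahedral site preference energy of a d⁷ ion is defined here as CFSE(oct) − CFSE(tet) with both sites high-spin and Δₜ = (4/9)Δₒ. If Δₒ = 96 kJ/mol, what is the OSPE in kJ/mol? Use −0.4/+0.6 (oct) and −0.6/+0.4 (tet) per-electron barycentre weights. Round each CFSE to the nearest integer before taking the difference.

In an octahedral site d⁷ (HS) is t₂g⁵ eg², giving CFSE(oct) = -0.8Δₒ = -77 kJ/mol.
Tetrahedral: e⁴ t₂³, CFSE = 4(−0.6) + 3(+0.4) = -1.2Δₜ = -1.2 × (4/9) × 96 = -51 kJ/mol.
Subtracting, OSPE = -77 − (-51) = -26 kJ/mol.

-26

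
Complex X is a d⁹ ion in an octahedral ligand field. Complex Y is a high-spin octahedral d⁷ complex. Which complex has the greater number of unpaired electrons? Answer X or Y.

Y

X: t₂g⁶ eg³ → 1 unpaired.
Y: t2g^5 e_g^2 → 3 unpaired.
So Y has more unpaired electrons.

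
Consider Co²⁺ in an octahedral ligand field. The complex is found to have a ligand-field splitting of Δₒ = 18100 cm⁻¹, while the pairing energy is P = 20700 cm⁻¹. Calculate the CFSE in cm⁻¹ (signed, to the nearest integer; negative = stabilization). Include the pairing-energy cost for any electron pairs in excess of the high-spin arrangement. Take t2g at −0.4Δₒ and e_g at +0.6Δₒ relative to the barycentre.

-14480

Co is in group 9, so Co²⁺ is d⁷ (9 − 2 = 7).
Here Δₒ < P (18100 < 20700), so the high-spin state is favoured.
That gives t2g^5 e_g^2.
Orbital CFSE = -0.8Δₒ = -0.8 × 18100 = -14480 cm⁻¹.
High-spin has no excess pairs, so no pairing correction applies.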